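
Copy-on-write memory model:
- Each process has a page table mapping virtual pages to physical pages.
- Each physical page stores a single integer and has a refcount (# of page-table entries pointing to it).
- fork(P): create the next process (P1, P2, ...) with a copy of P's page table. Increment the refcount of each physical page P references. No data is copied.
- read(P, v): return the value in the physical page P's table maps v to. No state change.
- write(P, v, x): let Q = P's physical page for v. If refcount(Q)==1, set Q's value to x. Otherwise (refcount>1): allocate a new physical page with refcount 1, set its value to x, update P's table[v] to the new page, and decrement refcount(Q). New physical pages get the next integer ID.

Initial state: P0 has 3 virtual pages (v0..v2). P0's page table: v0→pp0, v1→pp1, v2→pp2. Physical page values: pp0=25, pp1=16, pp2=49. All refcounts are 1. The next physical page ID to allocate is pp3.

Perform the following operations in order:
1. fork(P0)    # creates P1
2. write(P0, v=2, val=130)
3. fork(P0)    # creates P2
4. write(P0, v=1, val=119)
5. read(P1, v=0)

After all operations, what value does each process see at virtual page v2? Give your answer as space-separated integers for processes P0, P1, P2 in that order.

Answer: 130 49 130

Derivation:
Op 1: fork(P0) -> P1. 3 ppages; refcounts: pp0:2 pp1:2 pp2:2
Op 2: write(P0, v2, 130). refcount(pp2)=2>1 -> COPY to pp3. 4 ppages; refcounts: pp0:2 pp1:2 pp2:1 pp3:1
Op 3: fork(P0) -> P2. 4 ppages; refcounts: pp0:3 pp1:3 pp2:1 pp3:2
Op 4: write(P0, v1, 119). refcount(pp1)=3>1 -> COPY to pp4. 5 ppages; refcounts: pp0:3 pp1:2 pp2:1 pp3:2 pp4:1
Op 5: read(P1, v0) -> 25. No state change.
P0: v2 -> pp3 = 130
P1: v2 -> pp2 = 49
P2: v2 -> pp3 = 130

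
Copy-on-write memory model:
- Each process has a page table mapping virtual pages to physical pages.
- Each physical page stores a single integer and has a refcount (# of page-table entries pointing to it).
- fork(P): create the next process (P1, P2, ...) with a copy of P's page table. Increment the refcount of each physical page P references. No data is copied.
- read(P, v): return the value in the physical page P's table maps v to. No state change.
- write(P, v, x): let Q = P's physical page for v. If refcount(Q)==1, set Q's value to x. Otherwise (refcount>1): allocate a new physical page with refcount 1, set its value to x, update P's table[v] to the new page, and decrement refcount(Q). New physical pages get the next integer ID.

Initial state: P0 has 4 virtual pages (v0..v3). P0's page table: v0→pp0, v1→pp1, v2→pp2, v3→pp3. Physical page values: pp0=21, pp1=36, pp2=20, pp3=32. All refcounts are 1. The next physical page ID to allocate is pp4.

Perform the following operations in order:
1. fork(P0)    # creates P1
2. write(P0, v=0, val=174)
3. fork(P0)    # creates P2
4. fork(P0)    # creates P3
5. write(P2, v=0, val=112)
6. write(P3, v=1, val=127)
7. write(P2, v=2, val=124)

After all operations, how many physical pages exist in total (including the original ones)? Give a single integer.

Answer: 8

Derivation:
Op 1: fork(P0) -> P1. 4 ppages; refcounts: pp0:2 pp1:2 pp2:2 pp3:2
Op 2: write(P0, v0, 174). refcount(pp0)=2>1 -> COPY to pp4. 5 ppages; refcounts: pp0:1 pp1:2 pp2:2 pp3:2 pp4:1
Op 3: fork(P0) -> P2. 5 ppages; refcounts: pp0:1 pp1:3 pp2:3 pp3:3 pp4:2
Op 4: fork(P0) -> P3. 5 ppages; refcounts: pp0:1 pp1:4 pp2:4 pp3:4 pp4:3
Op 5: write(P2, v0, 112). refcount(pp4)=3>1 -> COPY to pp5. 6 ppages; refcounts: pp0:1 pp1:4 pp2:4 pp3:4 pp4:2 pp5:1
Op 6: write(P3, v1, 127). refcount(pp1)=4>1 -> COPY to pp6. 7 ppages; refcounts: pp0:1 pp1:3 pp2:4 pp3:4 pp4:2 pp5:1 pp6:1
Op 7: write(P2, v2, 124). refcount(pp2)=4>1 -> COPY to pp7. 8 ppages; refcounts: pp0:1 pp1:3 pp2:3 pp3:4 pp4:2 pp5:1 pp6:1 pp7:1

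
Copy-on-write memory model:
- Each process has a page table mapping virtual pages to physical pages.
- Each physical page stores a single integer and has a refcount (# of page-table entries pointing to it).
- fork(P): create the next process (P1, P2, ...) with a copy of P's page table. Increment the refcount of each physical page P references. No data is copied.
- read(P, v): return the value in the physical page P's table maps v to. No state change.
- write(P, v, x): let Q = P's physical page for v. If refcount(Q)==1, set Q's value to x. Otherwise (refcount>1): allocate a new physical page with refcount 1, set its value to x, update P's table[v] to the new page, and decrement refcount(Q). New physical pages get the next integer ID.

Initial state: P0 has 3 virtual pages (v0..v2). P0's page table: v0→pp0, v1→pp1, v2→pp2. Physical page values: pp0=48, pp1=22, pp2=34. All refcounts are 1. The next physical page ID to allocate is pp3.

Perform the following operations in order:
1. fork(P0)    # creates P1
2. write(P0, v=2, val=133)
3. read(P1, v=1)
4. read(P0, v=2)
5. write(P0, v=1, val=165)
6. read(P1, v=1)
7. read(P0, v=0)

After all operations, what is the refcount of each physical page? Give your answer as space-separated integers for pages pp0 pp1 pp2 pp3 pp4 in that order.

Op 1: fork(P0) -> P1. 3 ppages; refcounts: pp0:2 pp1:2 pp2:2
Op 2: write(P0, v2, 133). refcount(pp2)=2>1 -> COPY to pp3. 4 ppages; refcounts: pp0:2 pp1:2 pp2:1 pp3:1
Op 3: read(P1, v1) -> 22. No state change.
Op 4: read(P0, v2) -> 133. No state change.
Op 5: write(P0, v1, 165). refcount(pp1)=2>1 -> COPY to pp4. 5 ppages; refcounts: pp0:2 pp1:1 pp2:1 pp3:1 pp4:1
Op 6: read(P1, v1) -> 22. No state change.
Op 7: read(P0, v0) -> 48. No state change.

Answer: 2 1 1 1 1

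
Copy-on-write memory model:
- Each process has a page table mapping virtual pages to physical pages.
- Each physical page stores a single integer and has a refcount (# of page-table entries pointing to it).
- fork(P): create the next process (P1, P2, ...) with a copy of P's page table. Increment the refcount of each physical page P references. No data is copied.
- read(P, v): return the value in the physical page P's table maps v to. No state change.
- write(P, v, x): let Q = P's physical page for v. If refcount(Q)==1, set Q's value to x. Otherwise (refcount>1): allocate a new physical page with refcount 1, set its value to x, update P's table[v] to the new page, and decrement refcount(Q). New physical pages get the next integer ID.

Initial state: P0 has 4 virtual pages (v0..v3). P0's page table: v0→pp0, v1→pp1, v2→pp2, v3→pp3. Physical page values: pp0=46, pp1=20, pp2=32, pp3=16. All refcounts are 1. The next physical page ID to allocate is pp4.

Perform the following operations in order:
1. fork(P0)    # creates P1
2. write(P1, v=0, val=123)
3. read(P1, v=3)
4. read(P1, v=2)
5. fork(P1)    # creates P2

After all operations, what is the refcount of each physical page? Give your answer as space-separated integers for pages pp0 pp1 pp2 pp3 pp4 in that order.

Answer: 1 3 3 3 2

Derivation:
Op 1: fork(P0) -> P1. 4 ppages; refcounts: pp0:2 pp1:2 pp2:2 pp3:2
Op 2: write(P1, v0, 123). refcount(pp0)=2>1 -> COPY to pp4. 5 ppages; refcounts: pp0:1 pp1:2 pp2:2 pp3:2 pp4:1
Op 3: read(P1, v3) -> 16. No state change.
Op 4: read(P1, v2) -> 32. No state change.
Op 5: fork(P1) -> P2. 5 ppages; refcounts: pp0:1 pp1:3 pp2:3 pp3:3 pp4:2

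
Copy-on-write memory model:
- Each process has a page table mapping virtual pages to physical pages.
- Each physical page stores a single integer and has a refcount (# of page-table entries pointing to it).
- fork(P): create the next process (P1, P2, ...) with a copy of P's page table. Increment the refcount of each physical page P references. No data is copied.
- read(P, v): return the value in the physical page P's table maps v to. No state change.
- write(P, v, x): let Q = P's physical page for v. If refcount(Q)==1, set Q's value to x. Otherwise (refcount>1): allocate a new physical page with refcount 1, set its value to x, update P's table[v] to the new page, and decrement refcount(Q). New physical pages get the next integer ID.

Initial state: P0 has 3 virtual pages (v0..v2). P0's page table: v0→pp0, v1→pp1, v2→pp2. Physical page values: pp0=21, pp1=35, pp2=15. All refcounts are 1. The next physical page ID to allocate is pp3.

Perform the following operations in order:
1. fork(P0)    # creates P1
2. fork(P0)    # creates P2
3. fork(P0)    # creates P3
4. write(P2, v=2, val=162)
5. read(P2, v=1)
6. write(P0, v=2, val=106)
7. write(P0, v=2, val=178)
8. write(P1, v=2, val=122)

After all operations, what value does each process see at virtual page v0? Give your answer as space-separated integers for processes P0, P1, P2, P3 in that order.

Op 1: fork(P0) -> P1. 3 ppages; refcounts: pp0:2 pp1:2 pp2:2
Op 2: fork(P0) -> P2. 3 ppages; refcounts: pp0:3 pp1:3 pp2:3
Op 3: fork(P0) -> P3. 3 ppages; refcounts: pp0:4 pp1:4 pp2:4
Op 4: write(P2, v2, 162). refcount(pp2)=4>1 -> COPY to pp3. 4 ppages; refcounts: pp0:4 pp1:4 pp2:3 pp3:1
Op 5: read(P2, v1) -> 35. No state change.
Op 6: write(P0, v2, 106). refcount(pp2)=3>1 -> COPY to pp4. 5 ppages; refcounts: pp0:4 pp1:4 pp2:2 pp3:1 pp4:1
Op 7: write(P0, v2, 178). refcount(pp4)=1 -> write in place. 5 ppages; refcounts: pp0:4 pp1:4 pp2:2 pp3:1 pp4:1
Op 8: write(P1, v2, 122). refcount(pp2)=2>1 -> COPY to pp5. 6 ppages; refcounts: pp0:4 pp1:4 pp2:1 pp3:1 pp4:1 pp5:1
P0: v0 -> pp0 = 21
P1: v0 -> pp0 = 21
P2: v0 -> pp0 = 21
P3: v0 -> pp0 = 21

Answer: 21 21 21 21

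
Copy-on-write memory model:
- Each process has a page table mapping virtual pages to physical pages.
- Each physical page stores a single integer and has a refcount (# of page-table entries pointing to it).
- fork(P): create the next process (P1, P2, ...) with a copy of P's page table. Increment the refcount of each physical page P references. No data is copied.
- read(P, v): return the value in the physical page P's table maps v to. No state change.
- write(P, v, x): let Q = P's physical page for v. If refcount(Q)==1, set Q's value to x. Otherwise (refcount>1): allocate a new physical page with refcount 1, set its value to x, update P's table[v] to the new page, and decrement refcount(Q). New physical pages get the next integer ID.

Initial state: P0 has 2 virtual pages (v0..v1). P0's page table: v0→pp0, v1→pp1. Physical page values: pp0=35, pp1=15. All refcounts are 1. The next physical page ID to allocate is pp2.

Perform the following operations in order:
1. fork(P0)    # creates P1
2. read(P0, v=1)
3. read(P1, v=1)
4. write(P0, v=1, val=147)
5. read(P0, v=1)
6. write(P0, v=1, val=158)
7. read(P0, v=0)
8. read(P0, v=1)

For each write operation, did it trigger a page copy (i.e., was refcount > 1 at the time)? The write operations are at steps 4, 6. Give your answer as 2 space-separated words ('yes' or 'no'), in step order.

Op 1: fork(P0) -> P1. 2 ppages; refcounts: pp0:2 pp1:2
Op 2: read(P0, v1) -> 15. No state change.
Op 3: read(P1, v1) -> 15. No state change.
Op 4: write(P0, v1, 147). refcount(pp1)=2>1 -> COPY to pp2. 3 ppages; refcounts: pp0:2 pp1:1 pp2:1
Op 5: read(P0, v1) -> 147. No state change.
Op 6: write(P0, v1, 158). refcount(pp2)=1 -> write in place. 3 ppages; refcounts: pp0:2 pp1:1 pp2:1
Op 7: read(P0, v0) -> 35. No state change.
Op 8: read(P0, v1) -> 158. No state change.

yes no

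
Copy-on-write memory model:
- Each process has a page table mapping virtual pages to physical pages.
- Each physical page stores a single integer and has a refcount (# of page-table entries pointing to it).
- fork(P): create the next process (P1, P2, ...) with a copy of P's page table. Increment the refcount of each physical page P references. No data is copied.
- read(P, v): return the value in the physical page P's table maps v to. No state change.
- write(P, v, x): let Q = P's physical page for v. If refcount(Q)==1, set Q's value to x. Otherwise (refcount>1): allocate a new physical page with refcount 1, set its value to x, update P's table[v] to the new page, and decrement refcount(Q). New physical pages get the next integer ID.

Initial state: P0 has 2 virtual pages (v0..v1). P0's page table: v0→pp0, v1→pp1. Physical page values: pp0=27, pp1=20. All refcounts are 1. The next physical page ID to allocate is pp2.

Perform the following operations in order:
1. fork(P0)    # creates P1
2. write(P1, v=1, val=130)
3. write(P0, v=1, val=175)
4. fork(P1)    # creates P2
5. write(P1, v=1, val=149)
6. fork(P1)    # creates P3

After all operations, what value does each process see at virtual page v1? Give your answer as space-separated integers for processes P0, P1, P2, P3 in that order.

Answer: 175 149 130 149

Derivation:
Op 1: fork(P0) -> P1. 2 ppages; refcounts: pp0:2 pp1:2
Op 2: write(P1, v1, 130). refcount(pp1)=2>1 -> COPY to pp2. 3 ppages; refcounts: pp0:2 pp1:1 pp2:1
Op 3: write(P0, v1, 175). refcount(pp1)=1 -> write in place. 3 ppages; refcounts: pp0:2 pp1:1 pp2:1
Op 4: fork(P1) -> P2. 3 ppages; refcounts: pp0:3 pp1:1 pp2:2
Op 5: write(P1, v1, 149). refcount(pp2)=2>1 -> COPY to pp3. 4 ppages; refcounts: pp0:3 pp1:1 pp2:1 pp3:1
Op 6: fork(P1) -> P3. 4 ppages; refcounts: pp0:4 pp1:1 pp2:1 pp3:2
P0: v1 -> pp1 = 175
P1: v1 -> pp3 = 149
P2: v1 -> pp2 = 130
P3: v1 -> pp3 = 149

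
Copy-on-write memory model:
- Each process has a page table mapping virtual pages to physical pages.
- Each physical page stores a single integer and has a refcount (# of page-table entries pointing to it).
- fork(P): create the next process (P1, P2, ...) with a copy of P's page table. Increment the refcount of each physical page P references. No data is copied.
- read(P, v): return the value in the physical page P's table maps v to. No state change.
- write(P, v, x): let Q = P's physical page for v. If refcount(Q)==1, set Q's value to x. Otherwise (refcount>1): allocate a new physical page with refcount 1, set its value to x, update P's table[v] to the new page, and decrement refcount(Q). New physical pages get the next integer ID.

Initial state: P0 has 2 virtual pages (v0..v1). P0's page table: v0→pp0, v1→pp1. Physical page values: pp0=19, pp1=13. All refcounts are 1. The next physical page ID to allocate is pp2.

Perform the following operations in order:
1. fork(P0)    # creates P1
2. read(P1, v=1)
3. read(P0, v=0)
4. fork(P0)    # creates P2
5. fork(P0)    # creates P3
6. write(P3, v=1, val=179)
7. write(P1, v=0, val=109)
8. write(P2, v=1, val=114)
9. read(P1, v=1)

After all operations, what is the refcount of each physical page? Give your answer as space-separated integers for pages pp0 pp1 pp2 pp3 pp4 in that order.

Op 1: fork(P0) -> P1. 2 ppages; refcounts: pp0:2 pp1:2
Op 2: read(P1, v1) -> 13. No state change.
Op 3: read(P0, v0) -> 19. No state change.
Op 4: fork(P0) -> P2. 2 ppages; refcounts: pp0:3 pp1:3
Op 5: fork(P0) -> P3. 2 ppages; refcounts: pp0:4 pp1:4
Op 6: write(P3, v1, 179). refcount(pp1)=4>1 -> COPY to pp2. 3 ppages; refcounts: pp0:4 pp1:3 pp2:1
Op 7: write(P1, v0, 109). refcount(pp0)=4>1 -> COPY to pp3. 4 ppages; refcounts: pp0:3 pp1:3 pp2:1 pp3:1
Op 8: write(P2, v1, 114). refcount(pp1)=3>1 -> COPY to pp4. 5 ppages; refcounts: pp0:3 pp1:2 pp2:1 pp3:1 pp4:1
Op 9: read(P1, v1) -> 13. No state change.

Answer: 3 2 1 1 1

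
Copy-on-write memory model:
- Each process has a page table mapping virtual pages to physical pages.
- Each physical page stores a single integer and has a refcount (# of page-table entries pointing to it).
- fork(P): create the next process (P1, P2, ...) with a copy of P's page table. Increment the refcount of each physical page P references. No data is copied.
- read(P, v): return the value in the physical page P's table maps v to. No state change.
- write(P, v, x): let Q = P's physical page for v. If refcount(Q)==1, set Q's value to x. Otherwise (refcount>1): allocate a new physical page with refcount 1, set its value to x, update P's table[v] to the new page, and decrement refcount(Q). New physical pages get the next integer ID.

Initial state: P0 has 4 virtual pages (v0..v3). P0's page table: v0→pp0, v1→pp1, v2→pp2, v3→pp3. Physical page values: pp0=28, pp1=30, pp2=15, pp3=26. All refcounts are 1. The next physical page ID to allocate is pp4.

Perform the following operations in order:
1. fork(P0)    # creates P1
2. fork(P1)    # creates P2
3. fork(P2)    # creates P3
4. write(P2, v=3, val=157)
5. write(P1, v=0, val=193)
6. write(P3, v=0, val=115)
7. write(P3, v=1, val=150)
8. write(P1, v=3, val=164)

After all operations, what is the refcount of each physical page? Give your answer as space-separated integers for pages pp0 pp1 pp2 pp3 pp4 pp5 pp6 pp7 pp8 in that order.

Answer: 2 3 4 2 1 1 1 1 1

Derivation:
Op 1: fork(P0) -> P1. 4 ppages; refcounts: pp0:2 pp1:2 pp2:2 pp3:2
Op 2: fork(P1) -> P2. 4 ppages; refcounts: pp0:3 pp1:3 pp2:3 pp3:3
Op 3: fork(P2) -> P3. 4 ppages; refcounts: pp0:4 pp1:4 pp2:4 pp3:4
Op 4: write(P2, v3, 157). refcount(pp3)=4>1 -> COPY to pp4. 5 ppages; refcounts: pp0:4 pp1:4 pp2:4 pp3:3 pp4:1
Op 5: write(P1, v0, 193). refcount(pp0)=4>1 -> COPY to pp5. 6 ppages; refcounts: pp0:3 pp1:4 pp2:4 pp3:3 pp4:1 pp5:1
Op 6: write(P3, v0, 115). refcount(pp0)=3>1 -> COPY to pp6. 7 ppages; refcounts: pp0:2 pp1:4 pp2:4 pp3:3 pp4:1 pp5:1 pp6:1
Op 7: write(P3, v1, 150). refcount(pp1)=4>1 -> COPY to pp7. 8 ppages; refcounts: pp0:2 pp1:3 pp2:4 pp3:3 pp4:1 pp5:1 pp6:1 pp7:1
Op 8: write(P1, v3, 164). refcount(pp3)=3>1 -> COPY to pp8. 9 ppages; refcounts: pp0:2 pp1:3 pp2:4 pp3:2 pp4:1 pp5:1 pp6:1 pp7:1 pp8:1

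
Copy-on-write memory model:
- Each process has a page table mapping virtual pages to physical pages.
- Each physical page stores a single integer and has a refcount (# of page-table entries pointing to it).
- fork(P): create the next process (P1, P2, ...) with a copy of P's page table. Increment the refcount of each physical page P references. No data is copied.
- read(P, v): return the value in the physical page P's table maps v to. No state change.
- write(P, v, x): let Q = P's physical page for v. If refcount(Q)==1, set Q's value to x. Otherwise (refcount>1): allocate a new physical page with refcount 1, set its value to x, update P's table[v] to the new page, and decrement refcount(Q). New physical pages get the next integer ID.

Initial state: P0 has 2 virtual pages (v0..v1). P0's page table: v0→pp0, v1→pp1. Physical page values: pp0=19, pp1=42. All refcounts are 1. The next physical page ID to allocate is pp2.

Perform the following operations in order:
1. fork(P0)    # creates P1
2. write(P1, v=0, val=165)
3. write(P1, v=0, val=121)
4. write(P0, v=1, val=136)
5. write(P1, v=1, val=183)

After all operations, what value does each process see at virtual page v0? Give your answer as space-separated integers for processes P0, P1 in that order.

Answer: 19 121

Derivation:
Op 1: fork(P0) -> P1. 2 ppages; refcounts: pp0:2 pp1:2
Op 2: write(P1, v0, 165). refcount(pp0)=2>1 -> COPY to pp2. 3 ppages; refcounts: pp0:1 pp1:2 pp2:1
Op 3: write(P1, v0, 121). refcount(pp2)=1 -> write in place. 3 ppages; refcounts: pp0:1 pp1:2 pp2:1
Op 4: write(P0, v1, 136). refcount(pp1)=2>1 -> COPY to pp3. 4 ppages; refcounts: pp0:1 pp1:1 pp2:1 pp3:1
Op 5: write(P1, v1, 183). refcount(pp1)=1 -> write in place. 4 ppages; refcounts: pp0:1 pp1:1 pp2:1 pp3:1
P0: v0 -> pp0 = 19
P1: v0 -> pp2 = 121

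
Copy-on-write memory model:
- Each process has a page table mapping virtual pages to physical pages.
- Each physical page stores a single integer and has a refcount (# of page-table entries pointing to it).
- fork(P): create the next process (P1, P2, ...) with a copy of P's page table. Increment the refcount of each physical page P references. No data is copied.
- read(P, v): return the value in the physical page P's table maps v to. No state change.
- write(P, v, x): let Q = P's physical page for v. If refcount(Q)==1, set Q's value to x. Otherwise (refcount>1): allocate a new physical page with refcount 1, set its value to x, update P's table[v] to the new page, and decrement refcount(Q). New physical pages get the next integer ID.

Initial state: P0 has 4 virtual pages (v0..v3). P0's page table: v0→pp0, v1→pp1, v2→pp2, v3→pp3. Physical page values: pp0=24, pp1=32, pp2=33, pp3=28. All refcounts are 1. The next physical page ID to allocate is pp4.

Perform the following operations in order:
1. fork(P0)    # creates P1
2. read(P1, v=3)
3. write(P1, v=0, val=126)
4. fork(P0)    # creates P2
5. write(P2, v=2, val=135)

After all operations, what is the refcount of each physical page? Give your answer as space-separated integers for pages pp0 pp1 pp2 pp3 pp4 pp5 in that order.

Answer: 2 3 2 3 1 1

Derivation:
Op 1: fork(P0) -> P1. 4 ppages; refcounts: pp0:2 pp1:2 pp2:2 pp3:2
Op 2: read(P1, v3) -> 28. No state change.
Op 3: write(P1, v0, 126). refcount(pp0)=2>1 -> COPY to pp4. 5 ppages; refcounts: pp0:1 pp1:2 pp2:2 pp3:2 pp4:1
Op 4: fork(P0) -> P2. 5 ppages; refcounts: pp0:2 pp1:3 pp2:3 pp3:3 pp4:1
Op 5: write(P2, v2, 135). refcount(pp2)=3>1 -> COPY to pp5. 6 ppages; refcounts: pp0:2 pp1:3 pp2:2 pp3:3 pp4:1 pp5:1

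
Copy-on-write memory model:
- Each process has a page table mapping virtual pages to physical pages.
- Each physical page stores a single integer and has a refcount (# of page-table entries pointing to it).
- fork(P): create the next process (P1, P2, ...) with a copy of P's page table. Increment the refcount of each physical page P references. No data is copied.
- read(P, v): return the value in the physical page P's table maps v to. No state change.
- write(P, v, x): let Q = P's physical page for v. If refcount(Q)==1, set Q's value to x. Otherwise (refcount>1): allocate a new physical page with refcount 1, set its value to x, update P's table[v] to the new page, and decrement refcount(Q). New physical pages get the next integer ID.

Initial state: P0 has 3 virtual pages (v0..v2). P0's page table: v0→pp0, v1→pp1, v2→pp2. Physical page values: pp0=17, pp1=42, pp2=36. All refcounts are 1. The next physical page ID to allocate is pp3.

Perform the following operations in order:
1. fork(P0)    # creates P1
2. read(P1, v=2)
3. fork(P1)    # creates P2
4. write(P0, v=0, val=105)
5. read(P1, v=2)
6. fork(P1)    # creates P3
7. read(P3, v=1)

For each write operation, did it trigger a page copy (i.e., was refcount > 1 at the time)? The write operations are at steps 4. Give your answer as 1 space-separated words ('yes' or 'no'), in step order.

Op 1: fork(P0) -> P1. 3 ppages; refcounts: pp0:2 pp1:2 pp2:2
Op 2: read(P1, v2) -> 36. No state change.
Op 3: fork(P1) -> P2. 3 ppages; refcounts: pp0:3 pp1:3 pp2:3
Op 4: write(P0, v0, 105). refcount(pp0)=3>1 -> COPY to pp3. 4 ppages; refcounts: pp0:2 pp1:3 pp2:3 pp3:1
Op 5: read(P1, v2) -> 36. No state change.
Op 6: fork(P1) -> P3. 4 ppages; refcounts: pp0:3 pp1:4 pp2:4 pp3:1
Op 7: read(P3, v1) -> 42. No state change.

yes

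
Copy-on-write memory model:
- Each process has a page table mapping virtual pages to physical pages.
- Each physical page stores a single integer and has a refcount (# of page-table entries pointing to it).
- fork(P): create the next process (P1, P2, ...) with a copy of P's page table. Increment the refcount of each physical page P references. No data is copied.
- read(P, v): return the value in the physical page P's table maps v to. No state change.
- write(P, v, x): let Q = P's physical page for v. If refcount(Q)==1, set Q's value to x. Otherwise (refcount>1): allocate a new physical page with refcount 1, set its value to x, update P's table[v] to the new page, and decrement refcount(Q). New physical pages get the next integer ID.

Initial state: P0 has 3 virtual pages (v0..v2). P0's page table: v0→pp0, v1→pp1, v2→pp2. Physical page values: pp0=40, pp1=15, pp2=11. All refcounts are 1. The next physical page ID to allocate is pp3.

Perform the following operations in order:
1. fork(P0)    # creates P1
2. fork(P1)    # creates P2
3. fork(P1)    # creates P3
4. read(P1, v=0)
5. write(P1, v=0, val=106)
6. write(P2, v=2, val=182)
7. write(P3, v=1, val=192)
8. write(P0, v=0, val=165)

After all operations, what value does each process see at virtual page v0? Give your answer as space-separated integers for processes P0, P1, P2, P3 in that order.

Op 1: fork(P0) -> P1. 3 ppages; refcounts: pp0:2 pp1:2 pp2:2
Op 2: fork(P1) -> P2. 3 ppages; refcounts: pp0:3 pp1:3 pp2:3
Op 3: fork(P1) -> P3. 3 ppages; refcounts: pp0:4 pp1:4 pp2:4
Op 4: read(P1, v0) -> 40. No state change.
Op 5: write(P1, v0, 106). refcount(pp0)=4>1 -> COPY to pp3. 4 ppages; refcounts: pp0:3 pp1:4 pp2:4 pp3:1
Op 6: write(P2, v2, 182). refcount(pp2)=4>1 -> COPY to pp4. 5 ppages; refcounts: pp0:3 pp1:4 pp2:3 pp3:1 pp4:1
Op 7: write(P3, v1, 192). refcount(pp1)=4>1 -> COPY to pp5. 6 ppages; refcounts: pp0:3 pp1:3 pp2:3 pp3:1 pp4:1 pp5:1
Op 8: write(P0, v0, 165). refcount(pp0)=3>1 -> COPY to pp6. 7 ppages; refcounts: pp0:2 pp1:3 pp2:3 pp3:1 pp4:1 pp5:1 pp6:1
P0: v0 -> pp6 = 165
P1: v0 -> pp3 = 106
P2: v0 -> pp0 = 40
P3: v0 -> pp0 = 40

Answer: 165 106 40 40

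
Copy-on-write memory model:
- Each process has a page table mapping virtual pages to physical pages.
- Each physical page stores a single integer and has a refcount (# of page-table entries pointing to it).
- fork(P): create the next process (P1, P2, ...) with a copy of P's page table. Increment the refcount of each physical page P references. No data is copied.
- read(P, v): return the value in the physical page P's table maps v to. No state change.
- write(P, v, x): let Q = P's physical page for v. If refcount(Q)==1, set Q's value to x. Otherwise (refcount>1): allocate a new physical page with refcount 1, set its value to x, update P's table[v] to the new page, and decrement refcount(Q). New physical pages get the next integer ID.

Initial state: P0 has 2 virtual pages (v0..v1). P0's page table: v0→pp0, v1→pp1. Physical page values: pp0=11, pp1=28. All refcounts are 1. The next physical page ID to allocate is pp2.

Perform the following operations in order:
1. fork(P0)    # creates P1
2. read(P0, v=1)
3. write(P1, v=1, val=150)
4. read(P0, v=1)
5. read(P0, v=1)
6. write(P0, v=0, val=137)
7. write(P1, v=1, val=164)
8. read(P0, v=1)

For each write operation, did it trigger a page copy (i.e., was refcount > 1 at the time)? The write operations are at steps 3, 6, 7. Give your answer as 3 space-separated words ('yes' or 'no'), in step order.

Op 1: fork(P0) -> P1. 2 ppages; refcounts: pp0:2 pp1:2
Op 2: read(P0, v1) -> 28. No state change.
Op 3: write(P1, v1, 150). refcount(pp1)=2>1 -> COPY to pp2. 3 ppages; refcounts: pp0:2 pp1:1 pp2:1
Op 4: read(P0, v1) -> 28. No state change.
Op 5: read(P0, v1) -> 28. No state change.
Op 6: write(P0, v0, 137). refcount(pp0)=2>1 -> COPY to pp3. 4 ppages; refcounts: pp0:1 pp1:1 pp2:1 pp3:1
Op 7: write(P1, v1, 164). refcount(pp2)=1 -> write in place. 4 ppages; refcounts: pp0:1 pp1:1 pp2:1 pp3:1
Op 8: read(P0, v1) -> 28. No state change.

yes yes no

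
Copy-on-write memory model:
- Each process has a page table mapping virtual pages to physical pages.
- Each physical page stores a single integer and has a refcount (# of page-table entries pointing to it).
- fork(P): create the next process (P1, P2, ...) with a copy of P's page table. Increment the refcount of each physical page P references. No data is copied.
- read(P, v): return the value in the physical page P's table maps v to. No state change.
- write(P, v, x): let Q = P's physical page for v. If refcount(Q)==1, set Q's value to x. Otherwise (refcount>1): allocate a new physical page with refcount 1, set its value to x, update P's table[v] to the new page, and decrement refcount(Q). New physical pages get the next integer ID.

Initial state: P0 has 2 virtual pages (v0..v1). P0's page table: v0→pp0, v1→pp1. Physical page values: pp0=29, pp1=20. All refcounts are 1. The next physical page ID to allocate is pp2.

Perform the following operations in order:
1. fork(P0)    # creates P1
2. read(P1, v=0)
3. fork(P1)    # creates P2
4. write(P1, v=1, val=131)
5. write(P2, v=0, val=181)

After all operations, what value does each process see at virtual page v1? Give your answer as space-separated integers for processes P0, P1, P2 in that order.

Op 1: fork(P0) -> P1. 2 ppages; refcounts: pp0:2 pp1:2
Op 2: read(P1, v0) -> 29. No state change.
Op 3: fork(P1) -> P2. 2 ppages; refcounts: pp0:3 pp1:3
Op 4: write(P1, v1, 131). refcount(pp1)=3>1 -> COPY to pp2. 3 ppages; refcounts: pp0:3 pp1:2 pp2:1
Op 5: write(P2, v0, 181). refcount(pp0)=3>1 -> COPY to pp3. 4 ppages; refcounts: pp0:2 pp1:2 pp2:1 pp3:1
P0: v1 -> pp1 = 20
P1: v1 -> pp2 = 131
P2: v1 -> pp1 = 20

Answer: 20 131 20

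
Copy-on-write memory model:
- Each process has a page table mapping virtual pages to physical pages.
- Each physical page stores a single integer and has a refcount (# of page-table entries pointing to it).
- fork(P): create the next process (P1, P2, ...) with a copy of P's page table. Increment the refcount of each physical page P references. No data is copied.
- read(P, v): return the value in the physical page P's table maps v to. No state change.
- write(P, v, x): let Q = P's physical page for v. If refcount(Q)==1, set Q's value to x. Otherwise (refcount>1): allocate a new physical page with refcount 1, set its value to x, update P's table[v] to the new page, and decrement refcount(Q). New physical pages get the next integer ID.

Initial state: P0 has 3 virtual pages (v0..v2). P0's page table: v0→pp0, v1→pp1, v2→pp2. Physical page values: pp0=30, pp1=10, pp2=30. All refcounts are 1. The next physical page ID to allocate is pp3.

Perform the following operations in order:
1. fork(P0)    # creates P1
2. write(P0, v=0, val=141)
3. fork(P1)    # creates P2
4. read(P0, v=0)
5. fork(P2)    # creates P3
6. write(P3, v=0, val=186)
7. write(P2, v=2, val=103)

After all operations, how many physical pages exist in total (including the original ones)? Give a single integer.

Answer: 6

Derivation:
Op 1: fork(P0) -> P1. 3 ppages; refcounts: pp0:2 pp1:2 pp2:2
Op 2: write(P0, v0, 141). refcount(pp0)=2>1 -> COPY to pp3. 4 ppages; refcounts: pp0:1 pp1:2 pp2:2 pp3:1
Op 3: fork(P1) -> P2. 4 ppages; refcounts: pp0:2 pp1:3 pp2:3 pp3:1
Op 4: read(P0, v0) -> 141. No state change.
Op 5: fork(P2) -> P3. 4 ppages; refcounts: pp0:3 pp1:4 pp2:4 pp3:1
Op 6: write(P3, v0, 186). refcount(pp0)=3>1 -> COPY to pp4. 5 ppages; refcounts: pp0:2 pp1:4 pp2:4 pp3:1 pp4:1
Op 7: write(P2, v2, 103). refcount(pp2)=4>1 -> COPY to pp5. 6 ppages; refcounts: pp0:2 pp1:4 pp2:3 pp3:1 pp4:1 pp5:1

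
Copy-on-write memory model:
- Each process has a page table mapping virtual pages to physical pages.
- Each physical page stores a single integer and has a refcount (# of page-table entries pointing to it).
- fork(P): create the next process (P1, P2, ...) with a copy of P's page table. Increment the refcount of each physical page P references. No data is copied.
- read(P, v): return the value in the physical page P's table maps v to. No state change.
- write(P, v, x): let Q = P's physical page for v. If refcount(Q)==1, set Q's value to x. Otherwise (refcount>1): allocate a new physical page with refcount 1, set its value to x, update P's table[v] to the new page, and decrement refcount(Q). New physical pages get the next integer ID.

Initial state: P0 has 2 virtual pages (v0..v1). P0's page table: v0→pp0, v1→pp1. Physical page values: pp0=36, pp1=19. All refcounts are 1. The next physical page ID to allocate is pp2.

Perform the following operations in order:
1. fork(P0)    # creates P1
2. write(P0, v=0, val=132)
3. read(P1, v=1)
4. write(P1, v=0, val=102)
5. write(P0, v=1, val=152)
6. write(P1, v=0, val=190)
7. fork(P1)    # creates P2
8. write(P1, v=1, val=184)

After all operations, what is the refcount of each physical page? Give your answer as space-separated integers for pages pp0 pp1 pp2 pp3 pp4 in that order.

Answer: 2 1 1 1 1

Derivation:
Op 1: fork(P0) -> P1. 2 ppages; refcounts: pp0:2 pp1:2
Op 2: write(P0, v0, 132). refcount(pp0)=2>1 -> COPY to pp2. 3 ppages; refcounts: pp0:1 pp1:2 pp2:1
Op 3: read(P1, v1) -> 19. No state change.
Op 4: write(P1, v0, 102). refcount(pp0)=1 -> write in place. 3 ppages; refcounts: pp0:1 pp1:2 pp2:1
Op 5: write(P0, v1, 152). refcount(pp1)=2>1 -> COPY to pp3. 4 ppages; refcounts: pp0:1 pp1:1 pp2:1 pp3:1
Op 6: write(P1, v0, 190). refcount(pp0)=1 -> write in place. 4 ppages; refcounts: pp0:1 pp1:1 pp2:1 pp3:1
Op 7: fork(P1) -> P2. 4 ppages; refcounts: pp0:2 pp1:2 pp2:1 pp3:1
Op 8: write(P1, v1, 184). refcount(pp1)=2>1 -> COPY to pp4. 5 ppages; refcounts: pp0:2 pp1:1 pp2:1 pp3:1 pp4:1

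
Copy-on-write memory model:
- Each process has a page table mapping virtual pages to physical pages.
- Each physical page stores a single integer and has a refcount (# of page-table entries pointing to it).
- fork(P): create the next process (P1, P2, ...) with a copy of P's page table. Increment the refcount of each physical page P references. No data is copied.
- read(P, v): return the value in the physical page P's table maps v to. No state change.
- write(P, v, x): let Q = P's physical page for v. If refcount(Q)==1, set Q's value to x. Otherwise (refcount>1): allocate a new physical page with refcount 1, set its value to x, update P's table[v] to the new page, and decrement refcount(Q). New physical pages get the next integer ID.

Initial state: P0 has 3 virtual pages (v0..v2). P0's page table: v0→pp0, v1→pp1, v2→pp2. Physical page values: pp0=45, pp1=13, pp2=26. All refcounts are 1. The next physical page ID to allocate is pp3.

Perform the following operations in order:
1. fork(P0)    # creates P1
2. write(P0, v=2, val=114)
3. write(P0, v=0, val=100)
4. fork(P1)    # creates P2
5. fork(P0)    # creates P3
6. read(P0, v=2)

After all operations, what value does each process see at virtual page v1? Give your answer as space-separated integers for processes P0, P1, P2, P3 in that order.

Op 1: fork(P0) -> P1. 3 ppages; refcounts: pp0:2 pp1:2 pp2:2
Op 2: write(P0, v2, 114). refcount(pp2)=2>1 -> COPY to pp3. 4 ppages; refcounts: pp0:2 pp1:2 pp2:1 pp3:1
Op 3: write(P0, v0, 100). refcount(pp0)=2>1 -> COPY to pp4. 5 ppages; refcounts: pp0:1 pp1:2 pp2:1 pp3:1 pp4:1
Op 4: fork(P1) -> P2. 5 ppages; refcounts: pp0:2 pp1:3 pp2:2 pp3:1 pp4:1
Op 5: fork(P0) -> P3. 5 ppages; refcounts: pp0:2 pp1:4 pp2:2 pp3:2 pp4:2
Op 6: read(P0, v2) -> 114. No state change.
P0: v1 -> pp1 = 13
P1: v1 -> pp1 = 13
P2: v1 -> pp1 = 13
P3: v1 -> pp1 = 13

Answer: 13 13 13 13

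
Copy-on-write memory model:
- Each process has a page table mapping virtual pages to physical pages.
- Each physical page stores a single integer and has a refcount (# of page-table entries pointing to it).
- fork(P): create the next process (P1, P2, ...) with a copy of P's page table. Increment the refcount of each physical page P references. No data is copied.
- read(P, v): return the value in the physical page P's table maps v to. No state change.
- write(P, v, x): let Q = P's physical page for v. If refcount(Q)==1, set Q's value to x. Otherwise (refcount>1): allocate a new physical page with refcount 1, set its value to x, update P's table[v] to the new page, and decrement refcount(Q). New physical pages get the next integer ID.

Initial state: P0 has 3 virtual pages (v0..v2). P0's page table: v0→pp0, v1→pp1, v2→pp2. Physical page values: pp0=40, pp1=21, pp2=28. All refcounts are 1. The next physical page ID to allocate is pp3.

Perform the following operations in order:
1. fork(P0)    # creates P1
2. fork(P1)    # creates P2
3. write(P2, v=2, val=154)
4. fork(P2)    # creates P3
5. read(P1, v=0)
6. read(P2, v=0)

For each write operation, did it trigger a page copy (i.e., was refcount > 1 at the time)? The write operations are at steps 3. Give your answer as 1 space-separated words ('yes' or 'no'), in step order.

Op 1: fork(P0) -> P1. 3 ppages; refcounts: pp0:2 pp1:2 pp2:2
Op 2: fork(P1) -> P2. 3 ppages; refcounts: pp0:3 pp1:3 pp2:3
Op 3: write(P2, v2, 154). refcount(pp2)=3>1 -> COPY to pp3. 4 ppages; refcounts: pp0:3 pp1:3 pp2:2 pp3:1
Op 4: fork(P2) -> P3. 4 ppages; refcounts: pp0:4 pp1:4 pp2:2 pp3:2
Op 5: read(P1, v0) -> 40. No state change.
Op 6: read(P2, v0) -> 40. No state change.

yes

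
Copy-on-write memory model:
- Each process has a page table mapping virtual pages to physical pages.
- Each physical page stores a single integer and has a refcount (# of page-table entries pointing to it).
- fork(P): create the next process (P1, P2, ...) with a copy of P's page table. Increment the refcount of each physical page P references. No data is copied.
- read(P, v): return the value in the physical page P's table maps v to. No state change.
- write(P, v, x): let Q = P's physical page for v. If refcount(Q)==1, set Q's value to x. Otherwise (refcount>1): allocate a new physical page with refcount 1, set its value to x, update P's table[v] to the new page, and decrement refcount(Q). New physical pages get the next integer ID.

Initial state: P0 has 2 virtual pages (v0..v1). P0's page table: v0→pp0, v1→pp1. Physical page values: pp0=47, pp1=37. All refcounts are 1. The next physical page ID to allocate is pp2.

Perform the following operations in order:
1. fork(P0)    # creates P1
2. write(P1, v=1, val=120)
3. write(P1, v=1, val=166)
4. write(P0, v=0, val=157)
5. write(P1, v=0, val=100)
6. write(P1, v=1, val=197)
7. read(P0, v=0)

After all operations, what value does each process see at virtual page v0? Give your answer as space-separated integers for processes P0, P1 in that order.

Op 1: fork(P0) -> P1. 2 ppages; refcounts: pp0:2 pp1:2
Op 2: write(P1, v1, 120). refcount(pp1)=2>1 -> COPY to pp2. 3 ppages; refcounts: pp0:2 pp1:1 pp2:1
Op 3: write(P1, v1, 166). refcount(pp2)=1 -> write in place. 3 ppages; refcounts: pp0:2 pp1:1 pp2:1
Op 4: write(P0, v0, 157). refcount(pp0)=2>1 -> COPY to pp3. 4 ppages; refcounts: pp0:1 pp1:1 pp2:1 pp3:1
Op 5: write(P1, v0, 100). refcount(pp0)=1 -> write in place. 4 ppages; refcounts: pp0:1 pp1:1 pp2:1 pp3:1
Op 6: write(P1, v1, 197). refcount(pp2)=1 -> write in place. 4 ppages; refcounts: pp0:1 pp1:1 pp2:1 pp3:1
Op 7: read(P0, v0) -> 157. No state change.
P0: v0 -> pp3 = 157
P1: v0 -> pp0 = 100

Answer: 157 100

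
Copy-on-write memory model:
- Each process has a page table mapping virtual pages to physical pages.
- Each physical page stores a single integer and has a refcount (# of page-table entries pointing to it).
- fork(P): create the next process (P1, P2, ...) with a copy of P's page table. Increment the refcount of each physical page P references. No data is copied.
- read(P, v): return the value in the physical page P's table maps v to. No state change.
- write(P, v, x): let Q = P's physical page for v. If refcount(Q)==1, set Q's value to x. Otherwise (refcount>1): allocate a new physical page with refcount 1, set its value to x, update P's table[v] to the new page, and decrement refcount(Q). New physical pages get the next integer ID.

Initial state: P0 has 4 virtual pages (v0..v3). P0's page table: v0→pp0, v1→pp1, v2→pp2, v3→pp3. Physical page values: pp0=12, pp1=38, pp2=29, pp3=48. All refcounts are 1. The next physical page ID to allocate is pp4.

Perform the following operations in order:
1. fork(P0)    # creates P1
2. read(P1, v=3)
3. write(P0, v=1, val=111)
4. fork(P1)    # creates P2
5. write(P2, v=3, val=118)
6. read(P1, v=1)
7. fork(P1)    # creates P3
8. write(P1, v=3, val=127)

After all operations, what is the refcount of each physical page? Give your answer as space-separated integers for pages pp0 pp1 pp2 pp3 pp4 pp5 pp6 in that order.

Answer: 4 3 4 2 1 1 1

Derivation:
Op 1: fork(P0) -> P1. 4 ppages; refcounts: pp0:2 pp1:2 pp2:2 pp3:2
Op 2: read(P1, v3) -> 48. No state change.
Op 3: write(P0, v1, 111). refcount(pp1)=2>1 -> COPY to pp4. 5 ppages; refcounts: pp0:2 pp1:1 pp2:2 pp3:2 pp4:1
Op 4: fork(P1) -> P2. 5 ppages; refcounts: pp0:3 pp1:2 pp2:3 pp3:3 pp4:1
Op 5: write(P2, v3, 118). refcount(pp3)=3>1 -> COPY to pp5. 6 ppages; refcounts: pp0:3 pp1:2 pp2:3 pp3:2 pp4:1 pp5:1
Op 6: read(P1, v1) -> 38. No state change.
Op 7: fork(P1) -> P3. 6 ppages; refcounts: pp0:4 pp1:3 pp2:4 pp3:3 pp4:1 pp5:1
Op 8: write(P1, v3, 127). refcount(pp3)=3>1 -> COPY to pp6. 7 ppages; refcounts: pp0:4 pp1:3 pp2:4 pp3:2 pp4:1 pp5:1 pp6:1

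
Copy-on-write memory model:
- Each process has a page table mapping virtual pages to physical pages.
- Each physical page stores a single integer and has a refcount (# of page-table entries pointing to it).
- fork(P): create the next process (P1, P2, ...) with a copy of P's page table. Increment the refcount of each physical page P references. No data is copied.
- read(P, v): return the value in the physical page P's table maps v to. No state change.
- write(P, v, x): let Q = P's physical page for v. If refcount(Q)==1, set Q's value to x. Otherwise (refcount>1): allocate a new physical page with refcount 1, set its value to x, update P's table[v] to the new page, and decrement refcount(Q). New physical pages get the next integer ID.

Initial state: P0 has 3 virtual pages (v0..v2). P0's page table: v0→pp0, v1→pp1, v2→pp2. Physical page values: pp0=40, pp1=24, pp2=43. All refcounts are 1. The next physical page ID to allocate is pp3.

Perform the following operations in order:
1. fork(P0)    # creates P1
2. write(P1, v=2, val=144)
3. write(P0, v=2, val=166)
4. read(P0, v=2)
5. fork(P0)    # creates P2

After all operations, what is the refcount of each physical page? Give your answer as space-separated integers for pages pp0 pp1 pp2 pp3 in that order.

Op 1: fork(P0) -> P1. 3 ppages; refcounts: pp0:2 pp1:2 pp2:2
Op 2: write(P1, v2, 144). refcount(pp2)=2>1 -> COPY to pp3. 4 ppages; refcounts: pp0:2 pp1:2 pp2:1 pp3:1
Op 3: write(P0, v2, 166). refcount(pp2)=1 -> write in place. 4 ppages; refcounts: pp0:2 pp1:2 pp2:1 pp3:1
Op 4: read(P0, v2) -> 166. No state change.
Op 5: fork(P0) -> P2. 4 ppages; refcounts: pp0:3 pp1:3 pp2:2 pp3:1

Answer: 3 3 2 1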